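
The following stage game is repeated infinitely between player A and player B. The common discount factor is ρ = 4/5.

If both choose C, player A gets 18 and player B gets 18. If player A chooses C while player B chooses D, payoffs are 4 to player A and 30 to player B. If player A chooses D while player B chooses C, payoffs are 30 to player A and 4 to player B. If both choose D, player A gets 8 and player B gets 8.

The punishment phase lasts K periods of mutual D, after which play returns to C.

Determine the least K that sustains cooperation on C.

No profitable deviation requires (18−8)(ρ+…+ρ^K) ≥ 30−18, i.e. ρ+…+ρ^K ≥ 6/5 ≈ 1.2000.
With ρ = 4/5, the partial sums are K=1: 0.8000, K=2: 1.4400.
K = 2 is the first length at which the sum reaches 1.2000.

2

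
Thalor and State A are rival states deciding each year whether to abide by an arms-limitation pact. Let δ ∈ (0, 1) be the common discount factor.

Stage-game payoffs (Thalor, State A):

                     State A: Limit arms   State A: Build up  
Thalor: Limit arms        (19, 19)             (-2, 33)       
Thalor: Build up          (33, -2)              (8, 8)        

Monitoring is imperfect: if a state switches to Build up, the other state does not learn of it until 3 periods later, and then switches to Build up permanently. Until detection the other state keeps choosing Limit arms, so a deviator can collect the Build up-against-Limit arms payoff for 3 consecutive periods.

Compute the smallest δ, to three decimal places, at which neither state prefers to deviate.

0.824

A deviator earns 33 for 3 periods, then 8 forever; cooperating earns 19 forever. Multiplying the IC by (1−δ):
19 ≥ 33(1−δ^3) + 8δ^3, so 25·δ^3 ≥ 14 and δ^3 ≥ 14/25.
δ ≥ (14/25)^(1/3) ≈ 0.824.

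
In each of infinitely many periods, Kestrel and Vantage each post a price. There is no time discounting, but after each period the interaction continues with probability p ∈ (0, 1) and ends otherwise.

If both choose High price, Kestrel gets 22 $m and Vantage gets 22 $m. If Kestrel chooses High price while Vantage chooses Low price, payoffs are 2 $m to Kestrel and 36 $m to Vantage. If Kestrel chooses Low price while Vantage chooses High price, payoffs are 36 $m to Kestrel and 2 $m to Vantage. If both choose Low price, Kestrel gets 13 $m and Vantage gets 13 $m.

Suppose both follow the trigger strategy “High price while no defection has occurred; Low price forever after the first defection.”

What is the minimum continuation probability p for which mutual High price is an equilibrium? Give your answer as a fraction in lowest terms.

With no time discounting, the continuation probability p plays the role of the discount factor.
Grim-trigger IC: 22/(1−p) ≥ 36 + 13p/(1−p) ⇒ p ≥ (36−22)/(36−13) = 14/23.

14/23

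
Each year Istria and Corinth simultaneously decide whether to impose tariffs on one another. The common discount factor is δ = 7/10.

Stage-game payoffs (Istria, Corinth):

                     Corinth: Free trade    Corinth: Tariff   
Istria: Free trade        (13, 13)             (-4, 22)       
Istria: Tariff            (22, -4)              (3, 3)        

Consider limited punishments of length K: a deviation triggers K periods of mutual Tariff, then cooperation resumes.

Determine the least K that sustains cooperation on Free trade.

2

Need Σ_{k=1}^{K} δ^k ≥ (22−13)/(13−3) = 0.9000 at δ = 7/10.
At K = 1 the sum is 0.7000 < 0.9000; at K = 2 it is 1.1900 ≥ 0.9000.
So the minimum punishment length is K = 2.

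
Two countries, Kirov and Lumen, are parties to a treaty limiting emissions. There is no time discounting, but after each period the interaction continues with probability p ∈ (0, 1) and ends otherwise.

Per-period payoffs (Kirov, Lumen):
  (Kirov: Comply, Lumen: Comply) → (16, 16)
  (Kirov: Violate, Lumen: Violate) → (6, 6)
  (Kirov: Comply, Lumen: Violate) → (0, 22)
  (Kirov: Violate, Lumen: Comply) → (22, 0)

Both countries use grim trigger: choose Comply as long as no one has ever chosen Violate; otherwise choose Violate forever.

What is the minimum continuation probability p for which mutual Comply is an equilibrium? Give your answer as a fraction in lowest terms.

Expected cooperation value is 16 + p·16 + p²·16 + … = 16/(1−p); deviation gives 22 + p·6/(1−p).
16 ≥ 22(1−p) + 6p ⇒ 16p ≥ 6 ⇒ p ≥ 6/16 = 3/8.

3/8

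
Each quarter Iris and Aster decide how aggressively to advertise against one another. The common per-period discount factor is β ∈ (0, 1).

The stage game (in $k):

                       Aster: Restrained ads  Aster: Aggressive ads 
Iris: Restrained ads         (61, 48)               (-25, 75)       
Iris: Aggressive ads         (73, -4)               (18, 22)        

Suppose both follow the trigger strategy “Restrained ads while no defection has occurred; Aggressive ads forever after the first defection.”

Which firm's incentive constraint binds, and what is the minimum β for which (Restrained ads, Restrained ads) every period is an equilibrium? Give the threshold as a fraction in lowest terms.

Aster; β ≥ 27/53

Iris: cooperation gives 61 each period; deviation gives 73 once then 18 forever.
  61/(1−β) ≥ 73 + 18β/(1−β) ⇒ β ≥ 12/55.
Aster: cooperation gives 48 each period; deviation gives 75 once then 22 forever.
  β ≥ 27/53.
Both must hold, so the binding constraint is Aster's: β ≥ 27/53.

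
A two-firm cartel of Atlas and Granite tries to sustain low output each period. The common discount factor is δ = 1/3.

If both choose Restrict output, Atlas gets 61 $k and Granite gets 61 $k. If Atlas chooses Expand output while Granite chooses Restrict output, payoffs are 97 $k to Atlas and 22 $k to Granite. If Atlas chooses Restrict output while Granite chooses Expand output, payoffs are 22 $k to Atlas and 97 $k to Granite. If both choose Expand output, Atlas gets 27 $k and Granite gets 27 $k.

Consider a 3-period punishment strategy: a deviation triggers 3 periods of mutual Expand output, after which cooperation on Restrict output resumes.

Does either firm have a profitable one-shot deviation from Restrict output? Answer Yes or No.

IC: δ+…+δ^3 ≥ (97−61)/(61−27) = 18/17.
At δ = 1/3: partial sum = 0.4815 < 1.0588. Cooperation not sustainable.

Yes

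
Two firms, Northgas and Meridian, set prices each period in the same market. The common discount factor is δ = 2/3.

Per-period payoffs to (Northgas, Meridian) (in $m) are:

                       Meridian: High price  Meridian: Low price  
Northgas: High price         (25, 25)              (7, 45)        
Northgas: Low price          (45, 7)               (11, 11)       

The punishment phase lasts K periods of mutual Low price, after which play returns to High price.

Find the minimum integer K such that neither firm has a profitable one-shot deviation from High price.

4

Need Σ_{k=1}^{K} δ^k ≥ (45−25)/(25−11) = 1.4286 at δ = 2/3.
At K = 3 the sum is 1.4074 < 1.4286; at K = 4 it is 1.6049 ≥ 1.4286.
So the minimum punishment length is K = 4.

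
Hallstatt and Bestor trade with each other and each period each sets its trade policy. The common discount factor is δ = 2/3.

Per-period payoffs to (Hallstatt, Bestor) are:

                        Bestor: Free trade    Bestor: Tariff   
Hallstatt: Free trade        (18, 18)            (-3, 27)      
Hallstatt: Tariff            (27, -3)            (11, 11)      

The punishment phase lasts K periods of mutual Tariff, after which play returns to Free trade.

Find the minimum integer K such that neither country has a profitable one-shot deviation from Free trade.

No profitable deviation requires (18−11)(δ+…+δ^K) ≥ 27−18, i.e. δ+…+δ^K ≥ 9/7 ≈ 1.2857.
With δ = 2/3, the partial sums are K=1: 0.6667, K=2: 1.1111, K=3: 1.4074.
K = 3 is the first length at which the sum reaches 1.2857.

3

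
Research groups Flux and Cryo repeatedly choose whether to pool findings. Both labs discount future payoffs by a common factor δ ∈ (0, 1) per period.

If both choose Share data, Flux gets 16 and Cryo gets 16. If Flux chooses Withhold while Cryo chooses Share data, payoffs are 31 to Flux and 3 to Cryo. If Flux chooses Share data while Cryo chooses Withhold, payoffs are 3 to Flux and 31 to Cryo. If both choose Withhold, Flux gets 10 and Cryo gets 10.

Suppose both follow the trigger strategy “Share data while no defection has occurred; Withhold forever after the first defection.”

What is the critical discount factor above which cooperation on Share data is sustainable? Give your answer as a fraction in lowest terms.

One-period gain from deviating is 31 − 16 = 15. The loss is 16 − 10 = 6 in every subsequent period, with present value 6·δ/(1−δ).
Deviation is unprofitable when 6·δ/(1−δ) ≥ 15, i.e. δ/(1−δ) ≥ 5/2.
Equivalently δ ≥ 15/(15+6) = 5/7.

5/7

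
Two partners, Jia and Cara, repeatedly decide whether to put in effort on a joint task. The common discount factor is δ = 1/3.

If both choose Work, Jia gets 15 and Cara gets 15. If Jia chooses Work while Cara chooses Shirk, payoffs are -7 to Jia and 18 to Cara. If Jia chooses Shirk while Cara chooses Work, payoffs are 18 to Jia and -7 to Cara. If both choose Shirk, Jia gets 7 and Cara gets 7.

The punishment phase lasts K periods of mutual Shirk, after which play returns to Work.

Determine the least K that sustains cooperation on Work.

No profitable deviation requires (15−7)(δ+…+δ^K) ≥ 18−15, i.e. δ+…+δ^K ≥ 3/8 ≈ 0.3750.
With δ = 1/3, the partial sums are K=1: 0.3333, K=2: 0.4444.
K = 2 is the first length at which the sum reaches 0.3750.

2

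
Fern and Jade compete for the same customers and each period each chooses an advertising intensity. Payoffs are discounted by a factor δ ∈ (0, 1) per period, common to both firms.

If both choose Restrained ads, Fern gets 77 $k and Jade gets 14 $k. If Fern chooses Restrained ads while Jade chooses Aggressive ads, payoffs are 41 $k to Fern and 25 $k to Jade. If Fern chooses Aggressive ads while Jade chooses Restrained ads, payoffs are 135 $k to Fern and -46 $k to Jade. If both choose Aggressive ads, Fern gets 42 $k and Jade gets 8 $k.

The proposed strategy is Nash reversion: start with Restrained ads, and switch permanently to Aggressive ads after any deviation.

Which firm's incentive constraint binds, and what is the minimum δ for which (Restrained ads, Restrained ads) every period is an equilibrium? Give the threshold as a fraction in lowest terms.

Jade; δ ≥ 11/17

Fern: cooperation gives 77 each period; deviation gives 135 once then 42 forever.
  77/(1−δ) ≥ 135 + 42δ/(1−δ) ⇒ δ ≥ 58/93.
Jade: cooperation gives 14 each period; deviation gives 25 once then 8 forever.
  δ ≥ 11/17.
Both must hold, so the binding constraint is Jade's: δ ≥ 11/17.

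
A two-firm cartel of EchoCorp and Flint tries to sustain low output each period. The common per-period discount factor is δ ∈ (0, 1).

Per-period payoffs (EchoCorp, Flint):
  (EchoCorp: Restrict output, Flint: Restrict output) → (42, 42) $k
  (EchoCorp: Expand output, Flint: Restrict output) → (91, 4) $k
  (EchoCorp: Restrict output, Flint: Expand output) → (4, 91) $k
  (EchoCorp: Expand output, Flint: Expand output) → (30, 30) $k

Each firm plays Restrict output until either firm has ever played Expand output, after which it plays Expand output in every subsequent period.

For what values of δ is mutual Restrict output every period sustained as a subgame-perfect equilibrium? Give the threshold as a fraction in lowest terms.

One-period gain from deviating is 91 − 42 = 49. The loss is 42 − 30 = 12 in every subsequent period, with present value 12·δ/(1−δ).
Deviation is unprofitable when 12·δ/(1−δ) ≥ 49, i.e. δ/(1−δ) ≥ 49/12.
Equivalently δ ≥ 49/(49+12) = 49/61.

49/61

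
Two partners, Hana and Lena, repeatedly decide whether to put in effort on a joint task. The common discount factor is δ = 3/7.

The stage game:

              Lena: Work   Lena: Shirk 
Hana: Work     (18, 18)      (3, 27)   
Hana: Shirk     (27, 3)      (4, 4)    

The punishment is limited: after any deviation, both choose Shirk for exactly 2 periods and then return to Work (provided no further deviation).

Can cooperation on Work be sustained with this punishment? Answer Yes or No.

A one-shot deviation gives 27 now, then 4 for 2 periods, then back to 18.
Gain from deviating: (27−18) today; loss: (18−4) in each of the next 2 periods.
No-deviation condition: (18−4)(δ+…+δ^2) ≥ 27−18, i.e. δ+…+δ^2 ≥ 9/14.
At δ = 3/7: δ+…+δ^2 = 0.6122 < 0.6429.
So cooperation is not sustainable.

No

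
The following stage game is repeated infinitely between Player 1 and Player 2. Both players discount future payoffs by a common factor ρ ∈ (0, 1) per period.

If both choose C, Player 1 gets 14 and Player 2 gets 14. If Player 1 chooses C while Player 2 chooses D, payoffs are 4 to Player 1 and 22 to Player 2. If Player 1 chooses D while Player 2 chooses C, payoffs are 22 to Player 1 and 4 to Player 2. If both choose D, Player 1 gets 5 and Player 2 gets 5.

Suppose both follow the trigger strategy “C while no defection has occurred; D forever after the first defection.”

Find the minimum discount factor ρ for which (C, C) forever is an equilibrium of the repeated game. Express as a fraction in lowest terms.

8/17

14/(1−ρ) ≥ 22 + 5ρ/(1−ρ)
14 ≥ 22 − 17ρ
ρ ≥ 8/17.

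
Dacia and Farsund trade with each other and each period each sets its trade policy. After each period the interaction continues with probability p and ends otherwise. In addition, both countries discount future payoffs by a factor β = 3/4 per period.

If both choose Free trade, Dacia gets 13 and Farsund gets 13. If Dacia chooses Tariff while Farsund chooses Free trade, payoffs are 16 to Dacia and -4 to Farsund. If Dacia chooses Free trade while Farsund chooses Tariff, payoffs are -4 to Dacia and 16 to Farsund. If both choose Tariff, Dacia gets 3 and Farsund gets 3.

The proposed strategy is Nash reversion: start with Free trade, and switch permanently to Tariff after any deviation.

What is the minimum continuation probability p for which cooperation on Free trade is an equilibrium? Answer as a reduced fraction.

4/13

With continuation probability p and discount β, the effective per-period discount factor is βp.
Grim-trigger IC: βp ≥ (16−13)/(16−3) = 3/13.
So p ≥ (3/13)/(3/4) = 4/13.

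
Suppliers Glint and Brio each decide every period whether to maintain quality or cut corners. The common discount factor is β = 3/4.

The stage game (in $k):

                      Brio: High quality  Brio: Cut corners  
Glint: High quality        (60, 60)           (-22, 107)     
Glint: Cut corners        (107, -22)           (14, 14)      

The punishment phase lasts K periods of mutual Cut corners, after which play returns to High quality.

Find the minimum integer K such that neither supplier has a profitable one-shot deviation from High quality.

2

Need Σ_{k=1}^{K} β^k ≥ (107−60)/(60−14) = 1.0217 at β = 3/4.
At K = 1 the sum is 0.7500 < 1.0217; at K = 2 it is 1.3125 ≥ 1.0217.
So the minimum punishment length is K = 2.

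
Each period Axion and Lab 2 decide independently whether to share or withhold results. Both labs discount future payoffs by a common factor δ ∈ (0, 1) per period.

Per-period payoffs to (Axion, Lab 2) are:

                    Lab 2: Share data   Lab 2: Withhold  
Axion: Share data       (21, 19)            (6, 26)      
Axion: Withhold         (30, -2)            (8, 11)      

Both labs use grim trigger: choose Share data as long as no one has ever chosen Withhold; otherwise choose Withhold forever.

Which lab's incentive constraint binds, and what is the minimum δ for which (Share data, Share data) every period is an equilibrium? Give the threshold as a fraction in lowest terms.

Axion: cooperation gives 21 each period; deviation gives 30 once then 8 forever.
  21/(1−δ) ≥ 30 + 8δ/(1−δ) ⇒ δ ≥ 9/22.
Lab 2: cooperation gives 19 each period; deviation gives 26 once then 11 forever.
  δ ≥ 7/15.
Both must hold, so the binding constraint is Lab 2's: δ ≥ 7/15.

Lab 2; δ ≥ 7/15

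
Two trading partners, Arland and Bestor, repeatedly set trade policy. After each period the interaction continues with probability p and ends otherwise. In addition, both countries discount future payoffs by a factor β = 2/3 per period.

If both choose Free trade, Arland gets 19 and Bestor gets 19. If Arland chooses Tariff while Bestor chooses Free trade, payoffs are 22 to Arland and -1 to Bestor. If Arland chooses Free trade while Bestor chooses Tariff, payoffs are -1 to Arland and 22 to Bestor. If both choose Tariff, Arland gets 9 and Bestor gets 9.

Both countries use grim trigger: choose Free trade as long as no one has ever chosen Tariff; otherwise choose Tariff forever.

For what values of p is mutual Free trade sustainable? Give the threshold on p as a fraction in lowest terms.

Expected continuation weight on next period's payoff is β·p = 2/3·p, which plays the role of the discount factor.
Cooperation requires 2/3·p ≥ (22−19)/(22−9) = 3/13, hence p ≥ 9/26.

9/26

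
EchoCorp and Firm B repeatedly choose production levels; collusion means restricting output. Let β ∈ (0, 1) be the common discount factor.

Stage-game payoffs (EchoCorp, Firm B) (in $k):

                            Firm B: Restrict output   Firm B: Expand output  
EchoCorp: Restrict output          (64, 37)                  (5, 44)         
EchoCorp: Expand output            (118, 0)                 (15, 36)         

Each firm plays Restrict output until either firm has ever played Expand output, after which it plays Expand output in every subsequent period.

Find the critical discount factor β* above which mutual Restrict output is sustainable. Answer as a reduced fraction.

7/8

EchoCorp's threshold: (118−64)/(118−15) = 54/103.
Firm B's threshold: (44−37)/(44−36) = 7/8.
54/103 < 7/8, so Firm B binds and β* = 7/8.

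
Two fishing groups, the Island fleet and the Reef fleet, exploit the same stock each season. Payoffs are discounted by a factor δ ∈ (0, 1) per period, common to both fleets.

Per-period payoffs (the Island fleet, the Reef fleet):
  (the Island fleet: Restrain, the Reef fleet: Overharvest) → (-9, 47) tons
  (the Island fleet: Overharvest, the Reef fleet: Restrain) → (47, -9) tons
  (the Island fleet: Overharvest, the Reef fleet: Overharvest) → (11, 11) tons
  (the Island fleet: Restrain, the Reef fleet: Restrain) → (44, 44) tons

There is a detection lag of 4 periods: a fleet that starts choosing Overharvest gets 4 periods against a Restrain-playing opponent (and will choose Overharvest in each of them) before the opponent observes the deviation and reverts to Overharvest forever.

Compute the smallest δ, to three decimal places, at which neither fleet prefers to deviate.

0.537

The best deviation is to choose Overharvest for all 4 undetected periods, earning 47 each, then 11 forever once detected.
Deviation value: 47(1−δ^4)/(1−δ) + 11δ^4/(1−δ); cooperation value: 44/(1−δ).
IC: 44 ≥ 47(1−δ^4) + 11δ^4 = 47 − 36δ^4.
So δ^4 ≥ 3/36 = 1/12, giving δ ≥ (1/12)^(1/4) ≈ 0.537.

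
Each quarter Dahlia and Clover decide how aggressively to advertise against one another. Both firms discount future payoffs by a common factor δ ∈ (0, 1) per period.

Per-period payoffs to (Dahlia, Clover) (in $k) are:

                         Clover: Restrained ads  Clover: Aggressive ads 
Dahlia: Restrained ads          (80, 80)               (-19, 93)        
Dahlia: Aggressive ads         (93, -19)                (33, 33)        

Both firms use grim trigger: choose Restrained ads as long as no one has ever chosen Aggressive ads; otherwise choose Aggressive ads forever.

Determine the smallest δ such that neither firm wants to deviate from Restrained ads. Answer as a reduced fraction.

13/60

One-period gain from deviating is 93 − 80 = 13. The loss is 80 − 33 = 47 in every subsequent period, with present value 47·δ/(1−δ).
Deviation is unprofitable when 47·δ/(1−δ) ≥ 13, i.e. δ/(1−δ) ≥ 13/47.
Equivalently δ ≥ 13/(13+47) = 13/60.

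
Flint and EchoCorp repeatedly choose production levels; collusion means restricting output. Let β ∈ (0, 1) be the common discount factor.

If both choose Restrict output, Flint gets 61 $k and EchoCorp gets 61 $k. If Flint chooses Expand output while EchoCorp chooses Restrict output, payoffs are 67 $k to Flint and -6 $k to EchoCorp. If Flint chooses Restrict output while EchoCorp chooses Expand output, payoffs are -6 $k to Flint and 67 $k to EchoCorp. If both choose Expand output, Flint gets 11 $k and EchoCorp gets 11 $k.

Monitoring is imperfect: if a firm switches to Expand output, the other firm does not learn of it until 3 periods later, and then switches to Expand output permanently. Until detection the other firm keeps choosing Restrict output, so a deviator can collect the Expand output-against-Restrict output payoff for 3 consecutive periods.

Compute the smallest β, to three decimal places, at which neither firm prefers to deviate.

Deviating for the 3 undetected periods gains 67−61 = 6 per period over cooperation, then loses 61−11 = 50 per period forever once punishment starts.
Gain: 6(1 + β + … + β^2); loss: 50·β^3/(1−β).
No profitable deviation ⇔ 6(1−β^3) ≤ 50·β^3, i.e. β^3 ≥ 6/(6+50) = 3/28.
Hence β ≥ (3/28)^(1/3) ≈ 0.475.

0.475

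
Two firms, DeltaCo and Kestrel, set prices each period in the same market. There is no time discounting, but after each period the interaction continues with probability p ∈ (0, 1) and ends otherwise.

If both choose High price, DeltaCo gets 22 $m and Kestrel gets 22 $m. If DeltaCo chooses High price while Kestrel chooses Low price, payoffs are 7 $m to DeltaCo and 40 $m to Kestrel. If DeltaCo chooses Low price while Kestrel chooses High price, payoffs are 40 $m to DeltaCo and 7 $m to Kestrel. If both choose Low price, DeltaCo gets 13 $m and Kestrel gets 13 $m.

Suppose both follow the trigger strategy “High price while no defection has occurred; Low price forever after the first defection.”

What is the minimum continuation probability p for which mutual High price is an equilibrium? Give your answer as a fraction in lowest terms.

2/3

With no time discounting, the continuation probability p plays the role of the discount factor.
Grim-trigger IC: 22/(1−p) ≥ 40 + 13p/(1−p) ⇒ p ≥ (40−22)/(40−13) = 2/3.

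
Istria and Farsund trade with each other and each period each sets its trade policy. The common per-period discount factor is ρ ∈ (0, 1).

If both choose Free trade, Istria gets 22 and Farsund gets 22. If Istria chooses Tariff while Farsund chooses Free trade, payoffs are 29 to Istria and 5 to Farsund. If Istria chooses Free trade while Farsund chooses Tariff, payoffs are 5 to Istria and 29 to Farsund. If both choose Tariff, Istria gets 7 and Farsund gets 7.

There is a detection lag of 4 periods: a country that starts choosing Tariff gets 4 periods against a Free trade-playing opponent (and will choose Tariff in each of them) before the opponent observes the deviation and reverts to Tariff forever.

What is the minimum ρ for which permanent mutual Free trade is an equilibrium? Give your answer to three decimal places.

The best deviation is to choose Tariff for all 4 undetected periods, earning 29 each, then 7 forever once detected.
Deviation value: 29(1−ρ^4)/(1−ρ) + 7ρ^4/(1−ρ); cooperation value: 22/(1−ρ).
IC: 22 ≥ 29(1−ρ^4) + 7ρ^4 = 29 − 22ρ^4.
So ρ^4 ≥ 7/22, giving ρ ≥ (7/22)^(1/4) ≈ 0.751.

0.751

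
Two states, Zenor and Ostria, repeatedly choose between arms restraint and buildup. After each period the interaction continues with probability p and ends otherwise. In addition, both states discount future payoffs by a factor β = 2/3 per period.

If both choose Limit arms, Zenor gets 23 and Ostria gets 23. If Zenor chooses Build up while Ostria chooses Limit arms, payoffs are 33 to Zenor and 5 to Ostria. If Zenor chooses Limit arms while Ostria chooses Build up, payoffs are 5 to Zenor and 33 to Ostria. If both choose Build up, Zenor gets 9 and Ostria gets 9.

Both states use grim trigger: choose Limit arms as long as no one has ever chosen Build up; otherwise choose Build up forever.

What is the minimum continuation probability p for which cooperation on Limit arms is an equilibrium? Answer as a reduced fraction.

5/8

With continuation probability p and discount β, the effective per-period discount factor is βp.
Grim-trigger IC: βp ≥ (33−23)/(33−9) = 5/12.
So p ≥ (5/12)/(2/3) = 5/8.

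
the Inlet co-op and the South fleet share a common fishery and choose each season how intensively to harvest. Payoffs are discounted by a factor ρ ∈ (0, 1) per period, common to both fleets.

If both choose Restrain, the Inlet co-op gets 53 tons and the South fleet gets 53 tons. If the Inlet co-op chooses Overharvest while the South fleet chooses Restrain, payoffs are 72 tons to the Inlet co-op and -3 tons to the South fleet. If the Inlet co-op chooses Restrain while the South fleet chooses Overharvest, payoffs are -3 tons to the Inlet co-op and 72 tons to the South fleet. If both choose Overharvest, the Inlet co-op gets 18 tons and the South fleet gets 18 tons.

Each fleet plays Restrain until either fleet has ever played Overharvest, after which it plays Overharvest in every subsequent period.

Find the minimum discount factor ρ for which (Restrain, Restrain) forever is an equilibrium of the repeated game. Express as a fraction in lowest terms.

One-period gain from deviating is 72 − 53 = 19. The loss is 53 − 18 = 35 in every subsequent period, with present value 35·ρ/(1−ρ).
Deviation is unprofitable when 35·ρ/(1−ρ) ≥ 19, i.e. ρ/(1−ρ) ≥ 19/35.
Equivalently ρ ≥ 19/(19+35) = 19/54.

19/54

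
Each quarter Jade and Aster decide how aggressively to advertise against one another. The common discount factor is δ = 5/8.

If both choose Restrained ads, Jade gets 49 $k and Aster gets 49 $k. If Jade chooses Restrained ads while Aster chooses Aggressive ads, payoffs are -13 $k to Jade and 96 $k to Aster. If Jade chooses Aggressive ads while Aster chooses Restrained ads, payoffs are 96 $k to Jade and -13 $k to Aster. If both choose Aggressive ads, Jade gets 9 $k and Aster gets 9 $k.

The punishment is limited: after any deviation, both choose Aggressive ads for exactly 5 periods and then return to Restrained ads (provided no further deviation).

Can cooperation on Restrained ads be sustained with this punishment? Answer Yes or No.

Yes

A one-shot deviation gives 96 now, then 9 for 5 periods, then back to 49.
Gain from deviating: (96−49) today; loss: (49−9) in each of the next 5 periods.
No-deviation condition: (49−9)(δ+…+δ^5) ≥ 96−49, i.e. δ+…+δ^5 ≥ 47/40.
At δ = 5/8: δ+…+δ^5 = 1.5077 ≥ 1.1750.
So cooperation is sustainable.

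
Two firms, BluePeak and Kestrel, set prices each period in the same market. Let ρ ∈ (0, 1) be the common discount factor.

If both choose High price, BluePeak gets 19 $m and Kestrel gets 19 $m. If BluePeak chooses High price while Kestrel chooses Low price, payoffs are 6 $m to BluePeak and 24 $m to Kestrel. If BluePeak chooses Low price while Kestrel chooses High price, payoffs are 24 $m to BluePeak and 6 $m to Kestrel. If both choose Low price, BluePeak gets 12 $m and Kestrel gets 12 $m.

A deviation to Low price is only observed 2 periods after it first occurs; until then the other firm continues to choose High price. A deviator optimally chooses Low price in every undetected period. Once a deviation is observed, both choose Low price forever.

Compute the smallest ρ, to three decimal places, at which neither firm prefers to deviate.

0.645

A deviator earns 24 for 2 periods, then 12 forever; cooperating earns 19 forever. Multiplying the IC by (1−ρ):
19 ≥ 24(1−ρ^2) + 12ρ^2, so 12·ρ^2 ≥ 5 and ρ^2 ≥ 5/12.
ρ ≥ (5/12)^(1/2) ≈ 0.645.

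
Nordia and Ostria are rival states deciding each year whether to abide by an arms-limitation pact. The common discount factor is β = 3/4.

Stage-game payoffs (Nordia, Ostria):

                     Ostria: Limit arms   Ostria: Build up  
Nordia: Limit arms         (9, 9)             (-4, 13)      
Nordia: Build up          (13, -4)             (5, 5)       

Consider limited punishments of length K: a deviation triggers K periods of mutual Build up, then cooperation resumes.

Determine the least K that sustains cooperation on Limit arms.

No profitable deviation requires (9−5)(β+…+β^K) ≥ 13−9, i.e. β+…+β^K ≥ 1 ≈ 1.0000.
With β = 3/4, the partial sums are K=1: 0.7500, K=2: 1.3125.
K = 2 is the first length at which the sum reaches 1.0000.

2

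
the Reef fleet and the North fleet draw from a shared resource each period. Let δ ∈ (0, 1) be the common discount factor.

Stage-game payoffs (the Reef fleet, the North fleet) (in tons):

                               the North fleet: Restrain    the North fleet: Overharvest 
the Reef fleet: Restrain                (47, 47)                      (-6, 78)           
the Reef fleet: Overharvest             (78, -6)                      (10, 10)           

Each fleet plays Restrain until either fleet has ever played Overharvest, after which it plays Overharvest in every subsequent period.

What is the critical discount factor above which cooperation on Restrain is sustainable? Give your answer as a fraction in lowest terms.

47/(1−δ) ≥ 78 + 10δ/(1−δ)
47 ≥ 78 − 68δ
δ ≥ 31/68.

31/68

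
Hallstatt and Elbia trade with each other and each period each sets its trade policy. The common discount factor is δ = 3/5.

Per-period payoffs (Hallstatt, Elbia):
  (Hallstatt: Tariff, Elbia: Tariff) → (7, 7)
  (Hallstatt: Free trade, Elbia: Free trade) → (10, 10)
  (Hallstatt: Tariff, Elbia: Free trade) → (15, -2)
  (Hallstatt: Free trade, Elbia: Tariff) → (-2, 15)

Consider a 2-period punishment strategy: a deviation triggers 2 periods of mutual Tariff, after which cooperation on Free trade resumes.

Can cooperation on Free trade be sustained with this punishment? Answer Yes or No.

IC: δ+…+δ^2 ≥ (15−10)/(10−7) = 5/3.
At δ = 3/5: partial sum = 0.9600 < 1.6667. Cooperation not sustainable.

No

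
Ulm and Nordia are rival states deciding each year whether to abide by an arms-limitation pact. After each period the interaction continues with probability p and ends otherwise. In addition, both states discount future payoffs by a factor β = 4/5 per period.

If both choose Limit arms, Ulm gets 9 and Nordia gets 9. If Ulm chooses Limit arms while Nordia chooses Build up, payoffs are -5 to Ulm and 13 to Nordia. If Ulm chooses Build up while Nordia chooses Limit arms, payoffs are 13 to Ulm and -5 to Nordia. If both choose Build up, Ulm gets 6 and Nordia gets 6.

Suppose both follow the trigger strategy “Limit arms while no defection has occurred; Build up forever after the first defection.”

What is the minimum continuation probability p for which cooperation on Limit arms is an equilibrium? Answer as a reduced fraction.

5/7

With continuation probability p and discount β, the effective per-period discount factor is βp.
Grim-trigger IC: βp ≥ (13−9)/(13−6) = 4/7.
So p ≥ (4/7)/(4/5) = 5/7.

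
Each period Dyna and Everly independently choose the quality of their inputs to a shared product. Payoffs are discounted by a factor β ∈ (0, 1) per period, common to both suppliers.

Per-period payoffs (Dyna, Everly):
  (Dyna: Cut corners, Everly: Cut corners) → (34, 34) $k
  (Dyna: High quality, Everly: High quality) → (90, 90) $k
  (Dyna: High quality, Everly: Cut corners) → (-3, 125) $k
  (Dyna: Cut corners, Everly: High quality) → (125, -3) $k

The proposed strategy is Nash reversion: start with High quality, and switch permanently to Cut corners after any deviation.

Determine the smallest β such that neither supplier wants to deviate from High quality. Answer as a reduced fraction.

One-period gain from deviating is 125 − 90 = 35. The loss is 90 − 34 = 56 in every subsequent period, with present value 56·β/(1−β).
Deviation is unprofitable when 56·β/(1−β) ≥ 35, i.e. β/(1−β) ≥ 5/8.
Equivalently β ≥ 35/(35+56) = 5/13.

5/13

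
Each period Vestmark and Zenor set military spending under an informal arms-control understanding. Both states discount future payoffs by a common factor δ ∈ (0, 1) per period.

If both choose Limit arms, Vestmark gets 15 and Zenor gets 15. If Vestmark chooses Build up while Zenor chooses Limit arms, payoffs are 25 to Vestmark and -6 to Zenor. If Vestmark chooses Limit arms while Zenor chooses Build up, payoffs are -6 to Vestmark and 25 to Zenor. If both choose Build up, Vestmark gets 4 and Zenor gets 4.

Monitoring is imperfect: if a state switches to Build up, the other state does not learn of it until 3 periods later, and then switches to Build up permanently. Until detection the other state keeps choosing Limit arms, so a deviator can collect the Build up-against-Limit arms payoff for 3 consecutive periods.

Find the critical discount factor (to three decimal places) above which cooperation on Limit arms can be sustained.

Deviating for the 3 undetected periods gains 25−15 = 10 per period over cooperation, then loses 15−4 = 11 per period forever once punishment starts.
Gain: 10(1 + δ + … + δ^2); loss: 11·δ^3/(1−δ).
No profitable deviation ⇔ 10(1−δ^3) ≤ 11·δ^3, i.e. δ^3 ≥ 10/(10+11) = 10/21.
Hence δ ≥ (10/21)^(1/3) ≈ 0.781.

0.781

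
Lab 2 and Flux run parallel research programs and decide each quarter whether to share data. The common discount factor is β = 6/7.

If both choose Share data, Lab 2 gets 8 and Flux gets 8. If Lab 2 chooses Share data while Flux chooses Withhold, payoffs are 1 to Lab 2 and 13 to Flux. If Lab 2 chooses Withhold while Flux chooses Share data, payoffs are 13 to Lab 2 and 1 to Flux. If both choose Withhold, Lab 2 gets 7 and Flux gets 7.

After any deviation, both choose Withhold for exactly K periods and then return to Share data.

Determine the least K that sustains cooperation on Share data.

12

No profitable deviation requires (8−7)(β+…+β^K) ≥ 13−8, i.e. β+…+β^K ≥ 5 ≈ 5.0000.
With β = 6/7, the partial sums are K=1: 0.8571, K=2: 1.5918, …, K=10: 4.7157, K=11: 4.8991, K=12: 5.0564.
K = 12 is the first length at which the sum reaches 5.0000.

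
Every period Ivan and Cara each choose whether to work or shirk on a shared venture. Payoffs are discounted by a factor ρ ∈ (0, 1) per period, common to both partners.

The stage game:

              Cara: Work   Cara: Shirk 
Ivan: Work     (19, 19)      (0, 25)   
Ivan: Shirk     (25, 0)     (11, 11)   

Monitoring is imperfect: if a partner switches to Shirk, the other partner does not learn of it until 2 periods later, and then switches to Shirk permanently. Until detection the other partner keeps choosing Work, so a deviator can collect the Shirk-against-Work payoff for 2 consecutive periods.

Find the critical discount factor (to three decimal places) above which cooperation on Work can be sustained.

A deviator earns 25 for 2 periods, then 11 forever; cooperating earns 19 forever. Multiplying the IC by (1−ρ):
19 ≥ 25(1−ρ^2) + 11ρ^2, so 14·ρ^2 ≥ 6 and ρ^2 ≥ 3/7.
ρ ≥ (3/7)^(1/2) ≈ 0.655.

0.655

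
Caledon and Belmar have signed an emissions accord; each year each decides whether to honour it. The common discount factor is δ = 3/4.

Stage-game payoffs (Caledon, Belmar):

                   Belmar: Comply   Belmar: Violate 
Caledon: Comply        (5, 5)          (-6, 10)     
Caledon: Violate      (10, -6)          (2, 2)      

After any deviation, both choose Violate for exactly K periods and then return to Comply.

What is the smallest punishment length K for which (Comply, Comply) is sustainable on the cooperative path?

IC: δ(1−δ^K)/(1−δ) ≥ (10−5)/(5−2) = 5/3.
With δ = 3/4: need 1 − δ^K ≥ 5/3·(1−3/4)/(3/4), i.e. δ^K ≤ 0.4444.
Since (3/4)^2 = 0.5625 and (3/4)^3 = 0.4219, the smallest such K is 3.

3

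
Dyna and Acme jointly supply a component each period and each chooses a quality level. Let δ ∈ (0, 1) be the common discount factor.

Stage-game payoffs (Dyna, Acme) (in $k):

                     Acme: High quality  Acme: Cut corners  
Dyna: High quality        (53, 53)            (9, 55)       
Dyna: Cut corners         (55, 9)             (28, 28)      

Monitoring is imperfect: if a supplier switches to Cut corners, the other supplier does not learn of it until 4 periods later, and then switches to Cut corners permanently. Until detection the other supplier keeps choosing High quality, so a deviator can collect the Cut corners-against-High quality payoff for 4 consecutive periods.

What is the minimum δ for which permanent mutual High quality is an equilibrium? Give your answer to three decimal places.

0.522

A deviator earns 55 for 4 periods, then 28 forever; cooperating earns 53 forever. Multiplying the IC by (1−δ):
53 ≥ 55(1−δ^4) + 28δ^4, so 27·δ^4 ≥ 2 and δ^4 ≥ 2/27.
δ ≥ (2/27)^(1/4) ≈ 0.522.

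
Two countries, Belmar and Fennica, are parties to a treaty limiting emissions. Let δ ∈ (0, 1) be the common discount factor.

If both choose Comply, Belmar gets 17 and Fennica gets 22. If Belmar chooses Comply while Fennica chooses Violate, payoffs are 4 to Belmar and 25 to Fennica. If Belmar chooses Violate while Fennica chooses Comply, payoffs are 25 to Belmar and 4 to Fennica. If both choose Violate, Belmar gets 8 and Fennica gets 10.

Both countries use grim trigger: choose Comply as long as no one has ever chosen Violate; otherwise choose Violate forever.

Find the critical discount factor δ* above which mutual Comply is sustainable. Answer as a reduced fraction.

Belmar: cooperation gives 17 each period; deviation gives 25 once then 8 forever.
  17/(1−δ) ≥ 25 + 8δ/(1−δ) ⇒ δ ≥ 8/17.
Fennica: cooperation gives 22 each period; deviation gives 25 once then 10 forever.
  δ ≥ 3/15 = 1/5.
Both must hold, so the binding constraint is Belmar's: δ ≥ 8/17.

8/17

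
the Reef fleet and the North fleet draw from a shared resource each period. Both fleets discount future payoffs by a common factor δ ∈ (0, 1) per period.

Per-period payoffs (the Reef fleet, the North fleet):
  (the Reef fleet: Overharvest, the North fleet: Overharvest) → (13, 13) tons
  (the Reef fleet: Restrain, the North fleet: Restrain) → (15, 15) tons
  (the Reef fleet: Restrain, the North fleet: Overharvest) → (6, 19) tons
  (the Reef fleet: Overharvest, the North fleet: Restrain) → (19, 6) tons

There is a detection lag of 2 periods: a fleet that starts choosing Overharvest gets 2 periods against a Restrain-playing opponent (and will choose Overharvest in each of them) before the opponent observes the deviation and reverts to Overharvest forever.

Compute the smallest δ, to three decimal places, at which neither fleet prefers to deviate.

0.816

A deviator earns 19 for 2 periods, then 13 forever; cooperating earns 15 forever. Multiplying the IC by (1−δ):
15 ≥ 19(1−δ^2) + 13δ^2, so 6·δ^2 ≥ 4 and δ^2 ≥ 2/3.
δ ≥ (2/3)^(1/2) ≈ 0.816.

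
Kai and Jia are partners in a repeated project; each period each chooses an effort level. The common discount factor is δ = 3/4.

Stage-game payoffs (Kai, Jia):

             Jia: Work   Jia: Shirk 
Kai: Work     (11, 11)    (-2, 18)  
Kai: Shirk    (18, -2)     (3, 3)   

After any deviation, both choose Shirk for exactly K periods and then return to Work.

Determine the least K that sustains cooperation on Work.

2

IC: δ(1−δ^K)/(1−δ) ≥ (18−11)/(11−3) = 7/8.
With δ = 3/4: need 1 − δ^K ≥ 7/8·(1−3/4)/(3/4), i.e. δ^K ≤ 0.7083.
Since (3/4)^1 = 0.7500 and (3/4)^2 = 0.5625, the smallest such K is 2.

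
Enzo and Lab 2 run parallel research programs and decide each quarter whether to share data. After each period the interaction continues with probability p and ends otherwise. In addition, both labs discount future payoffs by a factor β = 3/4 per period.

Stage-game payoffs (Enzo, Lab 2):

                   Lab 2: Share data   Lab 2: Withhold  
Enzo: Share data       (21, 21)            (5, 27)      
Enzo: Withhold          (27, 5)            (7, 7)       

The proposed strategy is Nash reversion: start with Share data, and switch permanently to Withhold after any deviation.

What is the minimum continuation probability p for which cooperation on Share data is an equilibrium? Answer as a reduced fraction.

With continuation probability p and discount β, the effective per-period discount factor is βp.
Grim-trigger IC: βp ≥ (27−21)/(27−7) = 3/10.
So p ≥ (3/10)/(3/4) = 2/5.

2/5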